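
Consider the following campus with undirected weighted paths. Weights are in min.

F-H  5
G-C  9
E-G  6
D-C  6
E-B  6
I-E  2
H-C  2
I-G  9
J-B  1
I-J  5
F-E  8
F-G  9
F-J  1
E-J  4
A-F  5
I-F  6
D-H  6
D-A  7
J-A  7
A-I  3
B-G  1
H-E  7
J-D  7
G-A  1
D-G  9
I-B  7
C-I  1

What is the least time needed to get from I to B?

Candidate routes:
I - B: 7 = 7
I - A - G - B: 3+1+1 = 5
I - J - B: 5+1 = 6
I - E - J - B: 2+4+1 = 7
The minimum is 5 min via I - A - G - B.

5 min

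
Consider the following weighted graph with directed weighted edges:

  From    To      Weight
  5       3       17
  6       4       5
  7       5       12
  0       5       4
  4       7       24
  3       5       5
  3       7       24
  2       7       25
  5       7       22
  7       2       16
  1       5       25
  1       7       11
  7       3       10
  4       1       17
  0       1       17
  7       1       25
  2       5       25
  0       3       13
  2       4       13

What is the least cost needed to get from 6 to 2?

Shortest distances from 6:
6: 0
4: 5  (via 6)
1: 22  (via 4)
7: 29  (via 4)
3: 39  (via 7)
5: 41  (via 7)
2: 45  (via 7)
Shortest route: 6–4–7–2 = 45.

45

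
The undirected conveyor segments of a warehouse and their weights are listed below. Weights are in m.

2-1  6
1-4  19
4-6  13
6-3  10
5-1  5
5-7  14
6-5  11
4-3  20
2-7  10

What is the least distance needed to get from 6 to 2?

22 m

Settle nodes by increasing distance from 6:
6: 0
3: 10  (via 6)
5: 11  (via 6)
4: 13  (via 6)
1: 16  (via 5)
2: 22  (via 1)
Shortest route: 6 → 5 → 1 → 2 = 22 m.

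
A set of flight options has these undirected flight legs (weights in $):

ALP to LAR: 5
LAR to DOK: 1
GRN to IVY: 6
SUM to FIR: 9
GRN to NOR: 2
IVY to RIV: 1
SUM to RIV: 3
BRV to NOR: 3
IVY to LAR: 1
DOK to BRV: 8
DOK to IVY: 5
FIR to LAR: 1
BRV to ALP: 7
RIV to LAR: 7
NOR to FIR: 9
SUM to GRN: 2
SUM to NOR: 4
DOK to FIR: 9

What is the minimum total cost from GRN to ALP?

$12

Settle nodes by increasing distance from GRN:
GRN: 0
SUM: 2  (via GRN)
NOR: 2  (via GRN)
RIV: 5  (via SUM)
BRV: 5  (via NOR)
IVY: 6  (via GRN)
LAR: 7  (via IVY)
DOK: 8  (via LAR)
FIR: 8  (via LAR)
ALP: 12  (via BRV)
Shortest route: GRN → NOR → BRV → ALP = $12.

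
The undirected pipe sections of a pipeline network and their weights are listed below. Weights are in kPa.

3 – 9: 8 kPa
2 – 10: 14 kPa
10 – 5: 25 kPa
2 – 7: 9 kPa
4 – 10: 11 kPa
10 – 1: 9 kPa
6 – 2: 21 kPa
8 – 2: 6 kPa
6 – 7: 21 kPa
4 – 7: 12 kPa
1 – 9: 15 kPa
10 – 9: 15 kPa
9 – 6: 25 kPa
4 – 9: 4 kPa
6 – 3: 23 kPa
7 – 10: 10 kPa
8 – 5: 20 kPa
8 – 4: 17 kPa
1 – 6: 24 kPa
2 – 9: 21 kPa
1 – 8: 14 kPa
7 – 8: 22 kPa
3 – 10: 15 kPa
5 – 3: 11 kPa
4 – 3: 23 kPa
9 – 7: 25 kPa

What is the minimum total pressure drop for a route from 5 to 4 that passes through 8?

Shortest 5→8: 5 → 8 = 20
Best 8 to 4: 8 → 4 costing 17
Total via 8: 20 + 17 = 37 kPa.

37 kPa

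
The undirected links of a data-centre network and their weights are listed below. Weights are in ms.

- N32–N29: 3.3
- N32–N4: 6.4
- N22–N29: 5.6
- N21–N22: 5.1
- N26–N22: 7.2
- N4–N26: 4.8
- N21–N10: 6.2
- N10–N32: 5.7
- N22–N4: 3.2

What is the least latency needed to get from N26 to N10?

Settle nodes by increasing distance from N26:
N26: 0
N4: 4.8  (via N26)
N22: 7.2  (via N26)
N32: 11.2  (via N4)
N21: 12.3  (via N22)
N29: 12.8  (via N22)
N10: 16.9  (via N32)
Shortest route: N26 → N4 → N32 → N10 = 16.9 ms.

16.9 ms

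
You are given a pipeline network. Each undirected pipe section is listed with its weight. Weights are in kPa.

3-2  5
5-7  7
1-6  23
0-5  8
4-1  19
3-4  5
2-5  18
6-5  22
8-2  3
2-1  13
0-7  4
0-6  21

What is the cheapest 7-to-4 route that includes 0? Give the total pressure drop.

40 kPa

Best 7 to 0: 7 → 0 costing 4
Best 0 to 4: 0 → 5 → 2 → 3 → 4 costing 36
Total via 0: 4 + 36 = 40 kPa.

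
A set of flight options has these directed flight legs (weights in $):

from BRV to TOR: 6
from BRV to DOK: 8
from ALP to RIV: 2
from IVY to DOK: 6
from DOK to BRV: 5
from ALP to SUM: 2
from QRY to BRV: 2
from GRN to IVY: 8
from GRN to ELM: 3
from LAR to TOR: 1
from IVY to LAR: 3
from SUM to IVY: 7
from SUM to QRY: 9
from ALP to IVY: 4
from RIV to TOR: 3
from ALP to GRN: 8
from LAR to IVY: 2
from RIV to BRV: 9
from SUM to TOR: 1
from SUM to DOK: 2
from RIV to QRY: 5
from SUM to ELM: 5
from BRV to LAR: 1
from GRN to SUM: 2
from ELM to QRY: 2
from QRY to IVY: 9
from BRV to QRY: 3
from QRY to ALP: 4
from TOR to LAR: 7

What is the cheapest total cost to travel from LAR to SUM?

$22

Shortest distances from LAR:
LAR: 0
TOR: 1  (via LAR)
IVY: 2  (via LAR)
DOK: 8  (via IVY)
BRV: 13  (via DOK)
QRY: 16  (via BRV)
ALP: 20  (via QRY)
RIV: 22  (via ALP)
SUM: 22  (via ALP)
Shortest route: LAR → IVY → DOK → BRV → QRY → ALP → SUM = $22.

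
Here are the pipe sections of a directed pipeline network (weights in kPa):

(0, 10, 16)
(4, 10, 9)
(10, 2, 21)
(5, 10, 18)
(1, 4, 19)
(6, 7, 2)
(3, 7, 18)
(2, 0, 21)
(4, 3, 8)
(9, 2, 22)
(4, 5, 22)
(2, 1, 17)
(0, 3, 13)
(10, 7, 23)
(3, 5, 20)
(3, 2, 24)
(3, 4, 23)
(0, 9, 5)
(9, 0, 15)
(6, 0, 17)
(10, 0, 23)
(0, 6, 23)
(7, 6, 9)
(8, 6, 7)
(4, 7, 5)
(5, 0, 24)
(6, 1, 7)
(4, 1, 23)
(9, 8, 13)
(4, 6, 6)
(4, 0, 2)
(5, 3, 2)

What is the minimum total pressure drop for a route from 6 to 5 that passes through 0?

Best 6 to 0: 6–0 costing 17
Shortest 0→5: 0–3–5 = 33
Total via 0: 17 + 33 = 50 kPa.

50 kPa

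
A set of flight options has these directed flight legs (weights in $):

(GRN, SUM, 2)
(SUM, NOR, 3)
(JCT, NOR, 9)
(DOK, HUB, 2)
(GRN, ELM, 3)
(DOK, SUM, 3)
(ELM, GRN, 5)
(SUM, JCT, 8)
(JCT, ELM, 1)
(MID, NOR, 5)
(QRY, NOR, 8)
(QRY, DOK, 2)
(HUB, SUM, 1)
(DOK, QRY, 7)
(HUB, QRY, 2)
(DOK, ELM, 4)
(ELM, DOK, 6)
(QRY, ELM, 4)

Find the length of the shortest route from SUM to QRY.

Running Dijkstra from SUM:
SUM: 0
NOR: 3  (via SUM)
JCT: 8  (via SUM)
ELM: 9  (via JCT)
GRN: 14  (via ELM)
DOK: 15  (via ELM)
HUB: 17  (via DOK)
QRY: 19  (via HUB)
Shortest route: SUM–JCT–ELM–DOK–HUB–QRY = $19.

$19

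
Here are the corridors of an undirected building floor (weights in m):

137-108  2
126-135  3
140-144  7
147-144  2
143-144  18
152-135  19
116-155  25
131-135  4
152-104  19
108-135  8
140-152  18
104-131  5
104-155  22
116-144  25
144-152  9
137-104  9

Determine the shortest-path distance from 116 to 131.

52 m

Running Dijkstra from 116:
116: 0
144: 25  (via 116)
155: 25  (via 116)
147: 27  (via 144)
140: 32  (via 144)
152: 34  (via 144)
143: 43  (via 144)
104: 47  (via 155)
131: 52  (via 104)
Shortest route: 116–155–104–131 = 52 m.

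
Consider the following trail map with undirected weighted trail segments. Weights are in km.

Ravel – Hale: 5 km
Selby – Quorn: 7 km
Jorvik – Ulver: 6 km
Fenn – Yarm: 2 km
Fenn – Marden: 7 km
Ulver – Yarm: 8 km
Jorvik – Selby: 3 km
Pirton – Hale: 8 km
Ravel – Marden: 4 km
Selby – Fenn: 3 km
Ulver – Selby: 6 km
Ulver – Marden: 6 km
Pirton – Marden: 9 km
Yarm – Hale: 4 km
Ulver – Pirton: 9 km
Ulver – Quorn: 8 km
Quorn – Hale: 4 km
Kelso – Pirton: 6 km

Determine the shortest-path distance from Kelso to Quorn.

18 km

Shortest distances from Kelso:
Kelso: 0
Pirton: 6  (via Kelso)
Hale: 14  (via Pirton)
Marden: 15  (via Pirton)
Ulver: 15  (via Pirton)
Quorn: 18  (via Hale)
Shortest route: Kelso–Pirton–Hale–Quorn = 18 km.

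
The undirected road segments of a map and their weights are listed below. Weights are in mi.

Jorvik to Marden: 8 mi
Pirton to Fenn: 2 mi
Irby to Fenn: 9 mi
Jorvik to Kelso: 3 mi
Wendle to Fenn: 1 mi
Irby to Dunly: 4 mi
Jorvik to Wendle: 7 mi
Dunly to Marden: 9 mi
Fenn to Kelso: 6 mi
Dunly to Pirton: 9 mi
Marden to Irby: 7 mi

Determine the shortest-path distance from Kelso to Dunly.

Enumerating some paths:
Kelso - Fenn - Irby - Dunly: 6+9+4 = 19
Kelso - Jorvik - Marden - Dunly: 3+8+9 = 20
Kelso - Fenn - Pirton - Dunly: 6+2+9 = 17
The minimum is 17 mi via Kelso - Fenn - Pirton - Dunly.

17 mi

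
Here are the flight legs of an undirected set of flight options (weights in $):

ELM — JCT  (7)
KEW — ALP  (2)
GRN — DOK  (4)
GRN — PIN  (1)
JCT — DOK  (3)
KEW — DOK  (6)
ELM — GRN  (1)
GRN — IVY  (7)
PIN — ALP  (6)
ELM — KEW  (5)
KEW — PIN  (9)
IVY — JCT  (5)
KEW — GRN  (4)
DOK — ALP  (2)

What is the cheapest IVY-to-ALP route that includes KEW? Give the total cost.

$13

Best IVY to KEW: IVY → GRN → KEW costing 11
Best KEW to ALP: KEW → ALP costing 2
Total via KEW: 11 + 2 = $13.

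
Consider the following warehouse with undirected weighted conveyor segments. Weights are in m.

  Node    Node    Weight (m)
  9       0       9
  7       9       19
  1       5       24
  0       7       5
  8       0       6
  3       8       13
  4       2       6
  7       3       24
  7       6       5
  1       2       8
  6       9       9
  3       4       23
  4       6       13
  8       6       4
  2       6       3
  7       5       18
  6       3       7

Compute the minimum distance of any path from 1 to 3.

18 m

Candidate routes:
1 - 2 - 6 - 8 - 3: 8+3+4+13 = 28
1 - 2 - 4 - 6 - 3: 8+6+13+7 = 34
1 - 2 - 4 - 3: 8+6+23 = 37
1 - 2 - 6 - 3: 8+3+7 = 18
Cheapest is 1 - 2 - 6 - 3 at 18 m.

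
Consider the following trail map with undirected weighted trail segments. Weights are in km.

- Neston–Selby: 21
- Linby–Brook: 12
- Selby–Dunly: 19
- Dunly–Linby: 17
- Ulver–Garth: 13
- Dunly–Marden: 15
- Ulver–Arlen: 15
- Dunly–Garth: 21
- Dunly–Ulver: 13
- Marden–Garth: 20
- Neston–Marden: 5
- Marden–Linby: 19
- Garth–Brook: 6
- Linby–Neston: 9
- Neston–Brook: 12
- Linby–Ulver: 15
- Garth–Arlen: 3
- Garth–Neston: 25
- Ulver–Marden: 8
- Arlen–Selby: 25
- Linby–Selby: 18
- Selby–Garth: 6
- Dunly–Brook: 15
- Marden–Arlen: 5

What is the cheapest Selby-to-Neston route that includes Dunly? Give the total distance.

39 km

Best Selby to Dunly: Selby → Dunly costing 19
Shortest Dunly→Neston: Dunly → Marden → Neston = 20
Total via Dunly: 19 + 20 = 39 km.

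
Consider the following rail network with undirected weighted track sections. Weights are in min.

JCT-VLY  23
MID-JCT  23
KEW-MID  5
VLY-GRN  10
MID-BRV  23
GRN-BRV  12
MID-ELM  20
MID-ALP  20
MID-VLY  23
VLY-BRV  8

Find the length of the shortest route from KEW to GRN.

Settle nodes by increasing distance from KEW:
KEW: 0
MID: 5  (via KEW)
ALP: 25  (via MID)
ELM: 25  (via MID)
VLY: 28  (via MID)
JCT: 28  (via MID)
BRV: 28  (via MID)
GRN: 38  (via VLY)
Shortest route: KEW → MID → VLY → GRN = 38 min.

38 min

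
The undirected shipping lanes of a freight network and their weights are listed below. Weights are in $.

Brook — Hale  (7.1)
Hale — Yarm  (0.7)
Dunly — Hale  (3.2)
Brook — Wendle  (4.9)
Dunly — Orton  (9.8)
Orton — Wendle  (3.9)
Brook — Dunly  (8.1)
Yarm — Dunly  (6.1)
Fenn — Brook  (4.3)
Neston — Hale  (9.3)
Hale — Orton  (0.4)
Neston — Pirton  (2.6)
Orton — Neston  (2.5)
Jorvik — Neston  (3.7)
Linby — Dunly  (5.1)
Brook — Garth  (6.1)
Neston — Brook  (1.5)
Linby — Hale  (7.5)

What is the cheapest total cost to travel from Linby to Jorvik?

Settle nodes by increasing distance from Linby:
Linby: 0
Dunly: 5.1  (via Linby)
Hale: 7.5  (via Linby)
Orton: 7.9  (via Hale)
Yarm: 8.2  (via Hale)
Neston: 10.4  (via Orton)
Wendle: 11.8  (via Orton)
Brook: 11.9  (via Neston)
Pirton: 13  (via Neston)
Jorvik: 14.1  (via Neston)
Shortest route: Linby–Hale–Orton–Neston–Jorvik = $14.1.

$14.1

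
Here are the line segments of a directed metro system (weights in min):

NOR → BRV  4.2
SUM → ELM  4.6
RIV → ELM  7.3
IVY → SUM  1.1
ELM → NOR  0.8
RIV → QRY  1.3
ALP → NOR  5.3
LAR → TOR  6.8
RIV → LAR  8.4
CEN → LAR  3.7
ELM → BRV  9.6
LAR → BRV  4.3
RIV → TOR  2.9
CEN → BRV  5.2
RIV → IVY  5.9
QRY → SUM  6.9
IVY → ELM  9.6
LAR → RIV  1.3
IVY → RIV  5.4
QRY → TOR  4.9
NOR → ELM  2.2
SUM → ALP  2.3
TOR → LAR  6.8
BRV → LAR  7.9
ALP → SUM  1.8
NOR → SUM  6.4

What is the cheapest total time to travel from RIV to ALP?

9.3 min

Candidate routes:
RIV - QRY - SUM - ALP: 1.3+6.9+2.3 = 10.5
RIV - IVY - SUM - ALP: 5.9+1.1+2.3 = 9.3
RIV - ELM - NOR - SUM - ALP: 7.3+0.8+6.4+2.3 = 16.8
The minimum is 9.3 min via RIV - IVY - SUM - ALP.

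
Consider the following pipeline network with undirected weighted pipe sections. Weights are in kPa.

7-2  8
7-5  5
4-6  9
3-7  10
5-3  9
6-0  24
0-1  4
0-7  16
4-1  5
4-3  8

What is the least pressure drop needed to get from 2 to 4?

26 kPa

Compare a few routes:
2 - 7 - 0 - 6 - 4: 8+16+24+9 = 57
2 - 7 - 3 - 4: 8+10+8 = 26
2 - 7 - 5 - 3 - 4: 8+5+9+8 = 30
2 - 7 - 0 - 1 - 4: 8+16+4+5 = 33
The minimum is 26 kPa via 2 - 7 - 3 - 4.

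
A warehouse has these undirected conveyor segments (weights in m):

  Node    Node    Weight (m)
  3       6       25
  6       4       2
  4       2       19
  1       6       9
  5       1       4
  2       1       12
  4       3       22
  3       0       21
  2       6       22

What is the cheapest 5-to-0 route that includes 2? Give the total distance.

78 m

Best 5 to 2: 5–1–2 costing 16
Best 2 to 0: 2–4–3–0 costing 62
Total via 2: 16 + 62 = 78 m.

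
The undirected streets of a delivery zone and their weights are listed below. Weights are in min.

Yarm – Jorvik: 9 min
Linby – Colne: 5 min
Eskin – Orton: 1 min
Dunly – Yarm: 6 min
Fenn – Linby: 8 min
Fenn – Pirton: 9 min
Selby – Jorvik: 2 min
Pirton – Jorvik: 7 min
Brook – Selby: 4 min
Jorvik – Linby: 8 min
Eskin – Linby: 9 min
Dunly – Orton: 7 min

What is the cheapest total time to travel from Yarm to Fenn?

25 min

Settle nodes by increasing distance from Yarm:
Yarm: 0
Dunly: 6  (via Yarm)
Jorvik: 9  (via Yarm)
Selby: 11  (via Jorvik)
Orton: 13  (via Dunly)
Eskin: 14  (via Orton)
Brook: 15  (via Selby)
Pirton: 16  (via Jorvik)
Linby: 17  (via Jorvik)
Colne: 22  (via Linby)
Fenn: 25  (via Pirton)
Shortest route: Yarm → Jorvik → Pirton → Fenn = 25 min.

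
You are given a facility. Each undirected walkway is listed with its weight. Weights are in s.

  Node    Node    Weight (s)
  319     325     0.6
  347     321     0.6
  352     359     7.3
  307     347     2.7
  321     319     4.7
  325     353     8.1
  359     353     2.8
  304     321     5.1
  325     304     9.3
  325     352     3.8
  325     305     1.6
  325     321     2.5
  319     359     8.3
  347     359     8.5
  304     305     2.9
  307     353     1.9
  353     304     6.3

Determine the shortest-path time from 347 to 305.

4.7 s

Shortest distances from 347:
347: 0
321: 0.6  (via 347)
307: 2.7  (via 347)
325: 3.1  (via 321)
319: 3.7  (via 325)
353: 4.6  (via 307)
305: 4.7  (via 325)
Shortest route: 347–321–325–305 = 4.7 s.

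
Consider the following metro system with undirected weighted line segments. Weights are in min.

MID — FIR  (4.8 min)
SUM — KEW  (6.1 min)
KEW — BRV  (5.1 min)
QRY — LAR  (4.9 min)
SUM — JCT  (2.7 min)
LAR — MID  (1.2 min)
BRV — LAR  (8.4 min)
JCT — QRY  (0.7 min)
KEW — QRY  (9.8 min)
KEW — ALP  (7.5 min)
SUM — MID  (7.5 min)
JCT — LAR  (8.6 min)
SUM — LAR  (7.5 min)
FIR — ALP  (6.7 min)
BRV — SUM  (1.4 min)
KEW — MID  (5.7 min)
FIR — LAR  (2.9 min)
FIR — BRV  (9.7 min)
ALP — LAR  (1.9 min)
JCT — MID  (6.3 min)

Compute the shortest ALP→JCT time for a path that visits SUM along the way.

Best ALP to SUM: ALP–LAR–SUM costing 9.4
Shortest SUM→JCT: SUM–JCT = 2.7
Total via SUM: 9.4 + 2.7 = 12.1 min.

12.1 min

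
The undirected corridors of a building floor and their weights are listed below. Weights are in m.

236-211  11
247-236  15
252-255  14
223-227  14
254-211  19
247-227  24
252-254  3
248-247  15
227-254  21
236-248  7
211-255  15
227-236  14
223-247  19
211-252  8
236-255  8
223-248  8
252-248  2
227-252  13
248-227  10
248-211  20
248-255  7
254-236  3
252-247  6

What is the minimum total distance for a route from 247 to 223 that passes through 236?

27 m

Shortest 247→236: 247 → 252 → 254 → 236 = 12
Shortest 236→223: 236 → 248 → 223 = 15
Total via 236: 12 + 15 = 27 m.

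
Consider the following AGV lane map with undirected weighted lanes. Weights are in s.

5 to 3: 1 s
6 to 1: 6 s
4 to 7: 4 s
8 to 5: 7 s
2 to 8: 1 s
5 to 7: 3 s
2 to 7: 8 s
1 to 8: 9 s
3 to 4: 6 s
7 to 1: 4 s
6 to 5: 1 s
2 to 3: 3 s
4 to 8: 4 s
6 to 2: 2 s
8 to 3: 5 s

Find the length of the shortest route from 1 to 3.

8 s

Running Dijkstra from 1:
1: 0
7: 4  (via 1)
6: 6  (via 1)
5: 7  (via 7)
2: 8  (via 6)
3: 8  (via 5)
Shortest route: 1 → 7 → 5 → 3 = 8 s.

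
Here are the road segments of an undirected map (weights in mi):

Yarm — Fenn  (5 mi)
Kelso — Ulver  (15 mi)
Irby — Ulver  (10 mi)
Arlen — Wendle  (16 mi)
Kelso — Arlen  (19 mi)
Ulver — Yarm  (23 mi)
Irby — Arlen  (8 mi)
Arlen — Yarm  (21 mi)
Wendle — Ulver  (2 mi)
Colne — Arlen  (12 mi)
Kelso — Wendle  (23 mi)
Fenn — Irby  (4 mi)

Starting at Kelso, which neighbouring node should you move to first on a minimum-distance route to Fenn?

Ulver

Candidate routes:
Kelso–Arlen–Irby–Fenn: 19+8+4 = 31
Kelso–Ulver–Irby–Fenn: 15+10+4 = 29
Cheapest is Kelso–Ulver–Irby–Fenn at 29 mi.
So from Kelso the first move is to Ulver.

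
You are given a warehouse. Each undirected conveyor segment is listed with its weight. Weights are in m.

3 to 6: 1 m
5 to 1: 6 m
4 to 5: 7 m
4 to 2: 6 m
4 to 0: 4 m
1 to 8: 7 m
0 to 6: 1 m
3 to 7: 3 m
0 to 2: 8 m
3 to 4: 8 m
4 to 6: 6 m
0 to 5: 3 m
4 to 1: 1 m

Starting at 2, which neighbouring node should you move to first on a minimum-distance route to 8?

Enumerating some paths:
2 - 0 - 6 - 4 - 1 - 8: 8+1+6+1+7 = 23
2 - 4 - 1 - 8: 6+1+7 = 14
2 - 0 - 4 - 1 - 8: 8+4+1+7 = 20
Cheapest is 2 - 4 - 1 - 8 at 14 m.
So from 2 the first move is to 4.

4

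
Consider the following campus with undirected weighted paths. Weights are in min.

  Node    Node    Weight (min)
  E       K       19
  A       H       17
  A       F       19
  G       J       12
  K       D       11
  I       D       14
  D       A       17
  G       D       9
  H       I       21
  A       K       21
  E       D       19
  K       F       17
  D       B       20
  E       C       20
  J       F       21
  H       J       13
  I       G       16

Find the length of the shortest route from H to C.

Enumerating some paths:
H - A - K - E - C: 17+21+19+20 = 77
H - I - D - E - C: 21+14+19+20 = 74
H - A - D - E - C: 17+17+19+20 = 73
Cheapest is H - A - D - E - C at 73 min.

73 min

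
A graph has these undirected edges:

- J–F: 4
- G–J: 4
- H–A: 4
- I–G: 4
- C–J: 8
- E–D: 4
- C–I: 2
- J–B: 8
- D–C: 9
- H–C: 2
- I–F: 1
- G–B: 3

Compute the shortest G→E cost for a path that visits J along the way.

24

Shortest G→J: G–J = 4
Best J to E: J–F–I–C–D–E costing 20
Total via J: 4 + 20 = 24.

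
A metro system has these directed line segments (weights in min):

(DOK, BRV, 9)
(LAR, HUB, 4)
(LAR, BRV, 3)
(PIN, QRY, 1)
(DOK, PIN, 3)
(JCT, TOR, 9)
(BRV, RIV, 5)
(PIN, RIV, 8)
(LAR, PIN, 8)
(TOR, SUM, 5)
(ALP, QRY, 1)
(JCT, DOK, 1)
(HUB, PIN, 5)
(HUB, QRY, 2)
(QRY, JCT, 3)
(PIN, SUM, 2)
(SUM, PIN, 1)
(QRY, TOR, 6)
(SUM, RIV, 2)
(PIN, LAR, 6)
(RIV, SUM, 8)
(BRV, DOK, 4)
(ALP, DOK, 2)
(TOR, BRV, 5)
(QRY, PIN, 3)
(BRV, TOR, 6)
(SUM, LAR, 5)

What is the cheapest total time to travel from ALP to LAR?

Compare a few routes:
ALP–DOK–PIN–LAR: 2+3+6 = 11
ALP–QRY–PIN–LAR: 1+3+6 = 10
ALP–QRY–PIN–SUM–LAR: 1+3+2+5 = 11
Cheapest is ALP–QRY–PIN–LAR at 10 min.

10 min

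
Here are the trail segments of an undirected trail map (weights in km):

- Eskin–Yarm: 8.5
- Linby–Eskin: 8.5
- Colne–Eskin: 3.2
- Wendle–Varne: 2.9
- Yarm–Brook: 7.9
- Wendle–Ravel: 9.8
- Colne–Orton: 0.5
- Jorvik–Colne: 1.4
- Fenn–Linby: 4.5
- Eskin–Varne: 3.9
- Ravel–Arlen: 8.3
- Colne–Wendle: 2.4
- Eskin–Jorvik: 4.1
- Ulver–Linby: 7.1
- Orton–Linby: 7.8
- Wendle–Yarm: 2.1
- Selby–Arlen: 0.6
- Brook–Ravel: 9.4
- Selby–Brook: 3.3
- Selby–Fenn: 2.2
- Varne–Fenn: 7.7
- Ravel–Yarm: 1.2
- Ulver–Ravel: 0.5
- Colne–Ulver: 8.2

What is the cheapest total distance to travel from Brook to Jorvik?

Settle nodes by increasing distance from Brook:
Brook: 0
Selby: 3.3  (via Brook)
Arlen: 3.9  (via Selby)
Fenn: 5.5  (via Selby)
Yarm: 7.9  (via Brook)
Ravel: 9.1  (via Yarm)
Ulver: 9.6  (via Ravel)
Wendle: 10  (via Yarm)
Linby: 10  (via Fenn)
Colne: 12.4  (via Wendle)
Varne: 12.9  (via Wendle)
Orton: 12.9  (via Colne)
Jorvik: 13.8  (via Colne)
Shortest route: Brook → Yarm → Wendle → Colne → Jorvik = 13.8 km.

13.8 km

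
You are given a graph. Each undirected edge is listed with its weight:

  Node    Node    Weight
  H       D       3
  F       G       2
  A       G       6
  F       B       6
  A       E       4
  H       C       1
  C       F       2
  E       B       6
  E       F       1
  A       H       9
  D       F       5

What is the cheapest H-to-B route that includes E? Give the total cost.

Best H to E: H–C–F–E costing 4
Best E to B: E–B costing 6
Total via E: 4 + 6 = 10.

10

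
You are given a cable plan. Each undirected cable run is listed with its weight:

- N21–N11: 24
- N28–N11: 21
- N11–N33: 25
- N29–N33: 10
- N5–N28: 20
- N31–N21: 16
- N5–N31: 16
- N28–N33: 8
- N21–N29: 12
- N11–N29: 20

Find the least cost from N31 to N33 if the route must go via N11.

Shortest N31→N11: N31 → N21 → N11 = 40
Best N11 to N33: N11 → N33 costing 25
Total via N11: 40 + 25 = 65.

65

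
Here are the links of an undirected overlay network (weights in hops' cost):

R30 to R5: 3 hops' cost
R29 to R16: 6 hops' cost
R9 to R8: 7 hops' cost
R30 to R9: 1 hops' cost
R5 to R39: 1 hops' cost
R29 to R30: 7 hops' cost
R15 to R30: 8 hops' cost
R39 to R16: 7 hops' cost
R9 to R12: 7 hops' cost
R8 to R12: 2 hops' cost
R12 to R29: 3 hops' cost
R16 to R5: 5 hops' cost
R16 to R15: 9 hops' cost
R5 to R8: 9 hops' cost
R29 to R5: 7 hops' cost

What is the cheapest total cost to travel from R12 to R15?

Compare a few routes:
R12–R9–R30–R15: 7+1+8 = 16
R12–R29–R16–R15: 3+6+9 = 18
R12–R8–R9–R30–R15: 2+7+1+8 = 18
The minimum is 16 hops' cost via R12–R9–R30–R15.

16 hops' cost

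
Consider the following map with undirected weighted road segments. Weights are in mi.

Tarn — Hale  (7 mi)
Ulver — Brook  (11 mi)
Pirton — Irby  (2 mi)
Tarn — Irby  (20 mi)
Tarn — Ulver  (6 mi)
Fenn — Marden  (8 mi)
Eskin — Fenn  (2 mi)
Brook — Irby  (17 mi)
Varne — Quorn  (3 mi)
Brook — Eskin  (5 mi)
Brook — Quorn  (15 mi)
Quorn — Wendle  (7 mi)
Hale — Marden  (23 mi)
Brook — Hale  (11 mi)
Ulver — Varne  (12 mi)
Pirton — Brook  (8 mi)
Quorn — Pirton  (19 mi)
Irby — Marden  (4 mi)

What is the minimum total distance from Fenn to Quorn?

22 mi

Running Dijkstra from Fenn:
Fenn: 0
Eskin: 2  (via Fenn)
Brook: 7  (via Eskin)
Marden: 8  (via Fenn)
Irby: 12  (via Marden)
Pirton: 14  (via Irby)
Ulver: 18  (via Brook)
Hale: 18  (via Brook)
Quorn: 22  (via Brook)
Shortest route: Fenn–Eskin–Brook–Quorn = 22 mi.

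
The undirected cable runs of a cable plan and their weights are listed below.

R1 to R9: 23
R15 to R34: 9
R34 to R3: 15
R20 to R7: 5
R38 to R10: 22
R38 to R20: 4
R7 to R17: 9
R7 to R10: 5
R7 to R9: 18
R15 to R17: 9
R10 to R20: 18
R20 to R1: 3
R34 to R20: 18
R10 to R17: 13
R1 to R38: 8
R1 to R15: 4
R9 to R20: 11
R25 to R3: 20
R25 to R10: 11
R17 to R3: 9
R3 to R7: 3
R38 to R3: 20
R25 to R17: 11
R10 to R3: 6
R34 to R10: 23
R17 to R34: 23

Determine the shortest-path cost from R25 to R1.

Candidate routes:
R25 - R17 - R15 - R1: 11+9+4 = 24
R25 - R17 - R7 - R20 - R1: 11+9+5+3 = 28
R25 - R10 - R3 - R7 - R20 - R1: 11+6+3+5+3 = 28
R25 - R3 - R7 - R20 - R1: 20+3+5+3 = 31
Cheapest is R25 - R17 - R15 - R1 at 24.

24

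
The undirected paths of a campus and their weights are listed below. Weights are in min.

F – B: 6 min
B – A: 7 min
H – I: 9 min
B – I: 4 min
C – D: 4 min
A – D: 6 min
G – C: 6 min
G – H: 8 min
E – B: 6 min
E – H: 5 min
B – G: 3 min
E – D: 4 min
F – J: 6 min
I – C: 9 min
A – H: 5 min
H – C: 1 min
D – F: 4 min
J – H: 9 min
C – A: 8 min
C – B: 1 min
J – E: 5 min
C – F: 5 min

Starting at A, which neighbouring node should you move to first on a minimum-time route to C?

Compare a few routes:
A–C: 8 = 8
A–H–C: 5+1 = 6
A–B–C: 7+1 = 8
The minimum is 6 min via A–H–C.
So from A the first move is to H.

H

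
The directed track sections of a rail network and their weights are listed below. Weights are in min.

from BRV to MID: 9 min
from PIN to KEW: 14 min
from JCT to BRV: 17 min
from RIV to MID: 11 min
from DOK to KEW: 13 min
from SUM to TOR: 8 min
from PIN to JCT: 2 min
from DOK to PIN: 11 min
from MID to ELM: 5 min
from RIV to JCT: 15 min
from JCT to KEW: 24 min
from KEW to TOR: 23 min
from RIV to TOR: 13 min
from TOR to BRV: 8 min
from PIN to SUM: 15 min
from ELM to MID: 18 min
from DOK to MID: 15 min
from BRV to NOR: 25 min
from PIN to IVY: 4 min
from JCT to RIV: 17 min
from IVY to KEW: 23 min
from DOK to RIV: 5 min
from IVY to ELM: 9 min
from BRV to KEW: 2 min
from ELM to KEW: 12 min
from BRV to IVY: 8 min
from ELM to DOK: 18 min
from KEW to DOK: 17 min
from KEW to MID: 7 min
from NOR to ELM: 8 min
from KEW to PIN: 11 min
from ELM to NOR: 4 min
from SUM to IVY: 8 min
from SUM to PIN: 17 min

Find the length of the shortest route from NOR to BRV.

50 min

Shortest distances from NOR:
NOR: 0
ELM: 8  (via NOR)
KEW: 20  (via ELM)
MID: 26  (via ELM)
DOK: 26  (via ELM)
PIN: 31  (via KEW)
RIV: 31  (via DOK)
JCT: 33  (via PIN)
IVY: 35  (via PIN)
TOR: 43  (via KEW)
SUM: 46  (via PIN)
BRV: 50  (via JCT)
Shortest route: NOR → ELM → KEW → PIN → JCT → BRV = 50 min.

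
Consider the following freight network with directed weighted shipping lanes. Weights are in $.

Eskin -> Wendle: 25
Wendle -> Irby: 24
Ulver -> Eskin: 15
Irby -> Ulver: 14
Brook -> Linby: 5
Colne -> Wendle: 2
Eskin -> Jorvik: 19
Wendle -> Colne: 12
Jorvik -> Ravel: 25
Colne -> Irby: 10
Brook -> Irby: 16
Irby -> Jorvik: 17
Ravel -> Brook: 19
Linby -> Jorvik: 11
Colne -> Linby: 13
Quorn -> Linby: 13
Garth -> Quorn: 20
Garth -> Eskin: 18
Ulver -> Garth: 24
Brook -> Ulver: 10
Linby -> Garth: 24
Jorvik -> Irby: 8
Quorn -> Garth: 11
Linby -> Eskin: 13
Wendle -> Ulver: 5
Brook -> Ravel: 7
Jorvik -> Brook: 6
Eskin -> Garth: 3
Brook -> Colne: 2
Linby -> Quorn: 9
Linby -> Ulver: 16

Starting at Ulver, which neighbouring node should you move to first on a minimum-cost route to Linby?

Eskin

Candidate routes:
Ulver → Eskin → Garth → Quorn → Linby: 15+3+20+13 = 51
Ulver → Eskin → Jorvik → Brook → Colne → Linby: 15+19+6+2+13 = 55
Ulver → Eskin → Jorvik → Brook → Linby: 15+19+6+5 = 45
Cheapest is Ulver → Eskin → Jorvik → Brook → Linby at $45.
So from Ulver the first move is to Eskin.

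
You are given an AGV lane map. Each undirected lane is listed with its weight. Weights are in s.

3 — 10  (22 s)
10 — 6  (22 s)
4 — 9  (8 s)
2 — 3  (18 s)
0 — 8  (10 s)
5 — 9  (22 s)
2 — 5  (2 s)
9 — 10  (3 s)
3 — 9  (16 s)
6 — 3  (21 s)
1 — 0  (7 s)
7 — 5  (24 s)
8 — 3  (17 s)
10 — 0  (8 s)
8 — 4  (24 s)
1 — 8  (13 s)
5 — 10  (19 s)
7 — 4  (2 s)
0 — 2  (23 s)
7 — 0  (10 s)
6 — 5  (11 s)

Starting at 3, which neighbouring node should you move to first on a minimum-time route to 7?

9

Compare a few routes:
3 → 9 → 4 → 7: 16+8+2 = 26
3 → 10 → 9 → 4 → 7: 22+3+8+2 = 35
Cheapest is 3 → 9 → 4 → 7 at 26 s.
So from 3 the first move is to 9.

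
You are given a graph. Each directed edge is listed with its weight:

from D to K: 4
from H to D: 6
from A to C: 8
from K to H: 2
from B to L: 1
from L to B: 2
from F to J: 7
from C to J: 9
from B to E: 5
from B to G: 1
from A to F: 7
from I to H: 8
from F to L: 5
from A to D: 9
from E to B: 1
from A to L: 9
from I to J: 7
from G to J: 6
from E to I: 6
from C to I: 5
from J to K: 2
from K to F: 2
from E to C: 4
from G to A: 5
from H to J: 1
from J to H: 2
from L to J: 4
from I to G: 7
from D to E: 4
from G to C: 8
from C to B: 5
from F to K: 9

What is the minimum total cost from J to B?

11

Enumerating some paths:
J - H - D - K - F - L - B: 2+6+4+2+5+2 = 21
J - K - H - D - E - B: 2+2+6+4+1 = 15
J - K - F - L - B: 2+2+5+2 = 11
J - H - D - E - B: 2+6+4+1 = 13
The minimum is 11 via J - K - F - L - B.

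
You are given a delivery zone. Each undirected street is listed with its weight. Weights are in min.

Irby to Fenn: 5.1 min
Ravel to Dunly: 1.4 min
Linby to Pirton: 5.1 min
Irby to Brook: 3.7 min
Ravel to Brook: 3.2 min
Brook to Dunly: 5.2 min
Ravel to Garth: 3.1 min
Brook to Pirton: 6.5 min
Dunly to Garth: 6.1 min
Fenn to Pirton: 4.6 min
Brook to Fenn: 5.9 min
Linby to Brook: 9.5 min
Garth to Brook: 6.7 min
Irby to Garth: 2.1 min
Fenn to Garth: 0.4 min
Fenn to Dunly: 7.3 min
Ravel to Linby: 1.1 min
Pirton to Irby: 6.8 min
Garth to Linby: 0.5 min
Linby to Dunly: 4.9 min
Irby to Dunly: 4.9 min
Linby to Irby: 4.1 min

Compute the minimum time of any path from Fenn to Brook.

5.2 min

Enumerating some paths:
Fenn - Brook: 5.9 = 5.9
Fenn - Garth - Linby - Ravel - Brook: 0.4+0.5+1.1+3.2 = 5.2
The minimum is 5.2 min via Fenn - Garth - Linby - Ravel - Brook.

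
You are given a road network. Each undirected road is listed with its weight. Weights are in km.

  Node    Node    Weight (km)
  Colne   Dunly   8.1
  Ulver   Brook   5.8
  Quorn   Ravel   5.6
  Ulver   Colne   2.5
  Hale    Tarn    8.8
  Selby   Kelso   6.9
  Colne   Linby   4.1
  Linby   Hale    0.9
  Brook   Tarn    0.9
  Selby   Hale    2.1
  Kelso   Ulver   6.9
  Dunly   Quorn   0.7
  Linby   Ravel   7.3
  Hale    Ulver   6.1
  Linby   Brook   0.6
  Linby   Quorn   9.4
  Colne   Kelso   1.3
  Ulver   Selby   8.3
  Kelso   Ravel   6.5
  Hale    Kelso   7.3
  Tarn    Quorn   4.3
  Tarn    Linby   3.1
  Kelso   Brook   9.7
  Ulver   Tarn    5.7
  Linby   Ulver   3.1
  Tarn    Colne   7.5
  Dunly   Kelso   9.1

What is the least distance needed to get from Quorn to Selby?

Candidate routes:
Quorn - Tarn - Brook - Linby - Hale - Selby: 4.3+0.9+0.6+0.9+2.1 = 8.8
Quorn - Tarn - Linby - Hale - Selby: 4.3+3.1+0.9+2.1 = 10.4
Cheapest is Quorn - Tarn - Brook - Linby - Hale - Selby at 8.8 km.

8.8 km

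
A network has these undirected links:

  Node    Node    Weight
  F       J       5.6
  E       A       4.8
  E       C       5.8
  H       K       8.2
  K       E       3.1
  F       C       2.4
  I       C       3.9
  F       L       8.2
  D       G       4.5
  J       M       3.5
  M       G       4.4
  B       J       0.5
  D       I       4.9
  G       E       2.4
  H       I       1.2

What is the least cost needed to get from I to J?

11.9

Settle nodes by increasing distance from I:
I: 0
H: 1.2  (via I)
C: 3.9  (via I)
D: 4.9  (via I)
F: 6.3  (via C)
G: 9.4  (via D)
K: 9.4  (via H)
E: 9.7  (via C)
J: 11.9  (via F)
Shortest route: I–C–F–J = 11.9.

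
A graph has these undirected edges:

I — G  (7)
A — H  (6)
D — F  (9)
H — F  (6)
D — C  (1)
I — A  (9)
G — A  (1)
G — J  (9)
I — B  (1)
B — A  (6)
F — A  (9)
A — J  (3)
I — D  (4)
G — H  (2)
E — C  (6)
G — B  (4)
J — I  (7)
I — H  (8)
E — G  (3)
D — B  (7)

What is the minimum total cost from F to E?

11

Running Dijkstra from F:
F: 0
H: 6  (via F)
G: 8  (via H)
A: 9  (via F)
D: 9  (via F)
C: 10  (via D)
E: 11  (via G)
Shortest route: F → H → G → E = 11.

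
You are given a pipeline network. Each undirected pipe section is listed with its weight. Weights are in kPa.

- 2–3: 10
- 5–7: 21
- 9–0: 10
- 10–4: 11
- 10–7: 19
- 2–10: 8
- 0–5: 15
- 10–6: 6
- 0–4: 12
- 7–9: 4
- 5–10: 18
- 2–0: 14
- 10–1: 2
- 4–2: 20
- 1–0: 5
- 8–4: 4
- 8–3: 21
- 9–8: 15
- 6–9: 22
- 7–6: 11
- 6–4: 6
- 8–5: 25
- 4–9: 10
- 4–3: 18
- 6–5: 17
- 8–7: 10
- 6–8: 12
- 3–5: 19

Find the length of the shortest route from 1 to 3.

20 kPa

Enumerating some paths:
1–10–6–4–3: 2+6+6+18 = 32
1–10–4–3: 2+11+18 = 31
1–10–2–3: 2+8+10 = 20
1–0–2–3: 5+14+10 = 29
Cheapest is 1–10–2–3 at 20 kPa.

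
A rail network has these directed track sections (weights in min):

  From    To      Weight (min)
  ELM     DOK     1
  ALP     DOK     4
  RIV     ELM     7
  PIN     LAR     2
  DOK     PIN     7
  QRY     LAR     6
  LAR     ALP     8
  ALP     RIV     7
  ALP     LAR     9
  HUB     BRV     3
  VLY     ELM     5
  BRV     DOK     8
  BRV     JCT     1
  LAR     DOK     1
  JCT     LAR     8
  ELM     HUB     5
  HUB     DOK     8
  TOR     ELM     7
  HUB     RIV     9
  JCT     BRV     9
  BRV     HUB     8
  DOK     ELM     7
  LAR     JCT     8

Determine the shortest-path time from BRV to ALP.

17 min

Enumerating some paths:
BRV → DOK → PIN → LAR → ALP: 8+7+2+8 = 25
BRV → HUB → DOK → PIN → LAR → ALP: 8+8+7+2+8 = 33
BRV → JCT → LAR → ALP: 1+8+8 = 17
BRV → HUB → RIV → ELM → DOK → PIN → LAR → ALP: 8+9+7+1+7+2+8 = 42
Cheapest is BRV → JCT → LAR → ALP at 17 min.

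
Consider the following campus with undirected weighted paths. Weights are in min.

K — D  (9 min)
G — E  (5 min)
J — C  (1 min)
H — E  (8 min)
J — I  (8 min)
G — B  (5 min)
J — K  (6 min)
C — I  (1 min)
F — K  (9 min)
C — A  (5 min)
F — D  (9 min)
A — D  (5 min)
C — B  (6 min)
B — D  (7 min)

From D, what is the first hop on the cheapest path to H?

Compare a few routes:
D → B → G → E → H: 7+5+5+8 = 25
D → A → C → B → G → E → H: 5+5+6+5+5+8 = 34
The minimum is 25 min via D → B → G → E → H.
So from D the first move is to B.

B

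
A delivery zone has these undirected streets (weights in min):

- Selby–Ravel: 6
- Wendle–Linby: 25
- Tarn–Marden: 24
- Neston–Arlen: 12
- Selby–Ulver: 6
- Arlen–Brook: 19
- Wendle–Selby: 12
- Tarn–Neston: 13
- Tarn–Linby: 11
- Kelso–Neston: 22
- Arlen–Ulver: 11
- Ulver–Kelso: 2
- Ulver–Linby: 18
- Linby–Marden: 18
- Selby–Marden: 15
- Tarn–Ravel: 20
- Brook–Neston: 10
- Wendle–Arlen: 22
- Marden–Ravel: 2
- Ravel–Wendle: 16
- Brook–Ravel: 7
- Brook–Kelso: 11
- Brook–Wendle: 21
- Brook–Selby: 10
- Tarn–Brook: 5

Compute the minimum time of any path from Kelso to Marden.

Enumerating some paths:
Kelso - Ulver - Selby - Marden: 2+6+15 = 23
Kelso - Brook - Ravel - Marden: 11+7+2 = 20
Kelso - Ulver - Selby - Ravel - Marden: 2+6+6+2 = 16
Kelso - Ulver - Selby - Brook - Ravel - Marden: 2+6+10+7+2 = 27
The minimum is 16 min via Kelso - Ulver - Selby - Ravel - Marden.

16 min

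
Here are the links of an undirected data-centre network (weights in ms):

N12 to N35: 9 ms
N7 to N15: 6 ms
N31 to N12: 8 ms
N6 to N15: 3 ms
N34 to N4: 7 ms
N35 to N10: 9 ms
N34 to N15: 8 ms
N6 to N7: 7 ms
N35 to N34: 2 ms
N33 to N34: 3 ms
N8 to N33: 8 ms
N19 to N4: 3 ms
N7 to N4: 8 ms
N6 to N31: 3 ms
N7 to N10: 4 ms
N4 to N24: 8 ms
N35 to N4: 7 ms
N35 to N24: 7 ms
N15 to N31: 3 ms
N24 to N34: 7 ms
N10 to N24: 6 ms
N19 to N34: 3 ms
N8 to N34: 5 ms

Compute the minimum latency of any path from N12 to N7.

17 ms

Candidate routes:
N12–N31–N6–N7: 8+3+7 = 18
N12–N31–N15–N6–N7: 8+3+3+7 = 21
N12–N31–N6–N15–N7: 8+3+3+6 = 20
N12–N31–N15–N7: 8+3+6 = 17
Cheapest is N12–N31–N15–N7 at 17 ms.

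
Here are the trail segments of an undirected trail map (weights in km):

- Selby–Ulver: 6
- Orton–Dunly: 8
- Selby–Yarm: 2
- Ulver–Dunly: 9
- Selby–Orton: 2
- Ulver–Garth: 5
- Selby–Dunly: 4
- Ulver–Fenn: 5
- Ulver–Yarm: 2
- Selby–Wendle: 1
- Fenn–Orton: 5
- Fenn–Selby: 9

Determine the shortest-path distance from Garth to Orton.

11 km

Shortest distances from Garth:
Garth: 0
Ulver: 5  (via Garth)
Yarm: 7  (via Ulver)
Selby: 9  (via Yarm)
Wendle: 10  (via Selby)
Fenn: 10  (via Ulver)
Orton: 11  (via Selby)
Shortest route: Garth → Ulver → Yarm → Selby → Orton = 11 km.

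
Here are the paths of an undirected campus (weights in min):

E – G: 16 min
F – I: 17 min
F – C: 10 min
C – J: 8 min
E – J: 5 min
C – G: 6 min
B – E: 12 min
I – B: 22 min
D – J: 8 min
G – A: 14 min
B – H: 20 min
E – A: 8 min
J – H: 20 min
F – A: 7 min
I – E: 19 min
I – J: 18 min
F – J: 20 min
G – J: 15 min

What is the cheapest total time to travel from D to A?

Running Dijkstra from D:
D: 0
J: 8  (via D)
E: 13  (via J)
C: 16  (via J)
A: 21  (via E)
Shortest route: D–J–E–A = 21 min.

21 min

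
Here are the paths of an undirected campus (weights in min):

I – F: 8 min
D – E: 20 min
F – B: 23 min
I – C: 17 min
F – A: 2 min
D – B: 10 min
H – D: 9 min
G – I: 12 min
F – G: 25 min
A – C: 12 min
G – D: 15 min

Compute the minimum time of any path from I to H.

36 min

Candidate routes:
I - F - B - D - H: 8+23+10+9 = 50
I - G - D - H: 12+15+9 = 36
I - F - G - D - H: 8+25+15+9 = 57
Cheapest is I - G - D - H at 36 min.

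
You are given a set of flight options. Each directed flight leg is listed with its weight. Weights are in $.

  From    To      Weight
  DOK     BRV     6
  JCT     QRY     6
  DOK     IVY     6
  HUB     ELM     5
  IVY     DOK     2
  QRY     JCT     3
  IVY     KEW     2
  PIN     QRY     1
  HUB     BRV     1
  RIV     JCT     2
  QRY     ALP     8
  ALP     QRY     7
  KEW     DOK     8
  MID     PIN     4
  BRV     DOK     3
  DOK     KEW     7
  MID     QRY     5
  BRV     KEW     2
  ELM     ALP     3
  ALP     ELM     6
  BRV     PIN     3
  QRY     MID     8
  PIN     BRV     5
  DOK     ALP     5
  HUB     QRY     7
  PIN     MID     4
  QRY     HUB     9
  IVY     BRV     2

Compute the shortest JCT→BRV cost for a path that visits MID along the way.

Best JCT to MID: JCT → QRY → MID costing 14
Shortest MID→BRV: MID → PIN → BRV = 9
Total via MID: 14 + 9 = $23.

$23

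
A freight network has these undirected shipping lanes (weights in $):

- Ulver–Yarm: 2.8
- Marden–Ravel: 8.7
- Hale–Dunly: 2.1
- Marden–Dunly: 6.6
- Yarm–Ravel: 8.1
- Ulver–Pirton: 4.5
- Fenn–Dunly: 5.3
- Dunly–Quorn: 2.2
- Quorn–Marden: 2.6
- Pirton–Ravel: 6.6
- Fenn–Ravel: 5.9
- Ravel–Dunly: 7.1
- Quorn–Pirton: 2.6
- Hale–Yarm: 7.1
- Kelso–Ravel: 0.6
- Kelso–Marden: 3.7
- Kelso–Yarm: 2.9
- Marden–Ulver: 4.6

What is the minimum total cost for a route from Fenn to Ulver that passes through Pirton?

Shortest Fenn→Pirton: Fenn → Dunly → Quorn → Pirton = 10.1
Shortest Pirton→Ulver: Pirton → Ulver = 4.5
Total via Pirton: 10.1 + 4.5 = $14.6.

$14.6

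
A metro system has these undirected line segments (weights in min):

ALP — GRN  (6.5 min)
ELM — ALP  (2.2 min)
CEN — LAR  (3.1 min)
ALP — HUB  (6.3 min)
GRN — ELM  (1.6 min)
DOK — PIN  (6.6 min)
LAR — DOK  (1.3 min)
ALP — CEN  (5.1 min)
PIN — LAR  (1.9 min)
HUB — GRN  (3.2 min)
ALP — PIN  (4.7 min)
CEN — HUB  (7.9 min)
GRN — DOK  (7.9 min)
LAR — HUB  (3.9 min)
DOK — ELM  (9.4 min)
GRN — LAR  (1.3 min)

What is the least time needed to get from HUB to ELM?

Shortest distances from HUB:
HUB: 0
GRN: 3.2  (via HUB)
LAR: 3.9  (via HUB)
ELM: 4.8  (via GRN)
Shortest route: HUB → GRN → ELM = 4.8 min.

4.8 min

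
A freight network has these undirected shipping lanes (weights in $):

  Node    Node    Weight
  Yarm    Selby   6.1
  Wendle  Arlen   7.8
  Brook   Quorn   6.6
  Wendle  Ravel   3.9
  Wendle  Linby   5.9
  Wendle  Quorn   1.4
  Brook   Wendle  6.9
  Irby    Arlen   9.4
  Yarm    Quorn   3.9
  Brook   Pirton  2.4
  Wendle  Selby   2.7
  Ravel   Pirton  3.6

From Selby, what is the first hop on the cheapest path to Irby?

Compare a few routes:
Selby → Yarm → Quorn → Wendle → Arlen → Irby: 6.1+3.9+1.4+7.8+9.4 = 28.6
Selby → Wendle → Arlen → Irby: 2.7+7.8+9.4 = 19.9
Cheapest is Selby → Wendle → Arlen → Irby at $19.9.
So from Selby the first move is to Wendle.

Wendle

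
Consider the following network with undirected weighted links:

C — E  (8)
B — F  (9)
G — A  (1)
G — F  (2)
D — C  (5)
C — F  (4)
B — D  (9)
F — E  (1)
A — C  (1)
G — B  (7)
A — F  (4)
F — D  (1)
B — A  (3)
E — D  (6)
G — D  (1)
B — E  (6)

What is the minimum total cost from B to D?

5

Shortest distances from B:
B: 0
A: 3  (via B)
C: 4  (via A)
G: 4  (via A)
D: 5  (via G)
Shortest route: B–A–G–D = 5.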